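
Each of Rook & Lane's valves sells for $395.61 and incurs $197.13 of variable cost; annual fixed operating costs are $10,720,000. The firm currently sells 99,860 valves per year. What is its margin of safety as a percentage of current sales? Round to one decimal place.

45.9%

Contribution margin per unit = $395.61 − $197.13 = $198.48. Break-even units = $10,720,000 ÷ $198.48 = 54,010.48; break-even revenue = 54,010.48 × $395.61 = $21,367,085.85.
Actual sales revenue = 99,860 × $395.61 = $39,505,614.60.
Margin of safety = ($39,505,614.60 − $21,367,085.85) ÷ $39,505,614.60 = 45.9%.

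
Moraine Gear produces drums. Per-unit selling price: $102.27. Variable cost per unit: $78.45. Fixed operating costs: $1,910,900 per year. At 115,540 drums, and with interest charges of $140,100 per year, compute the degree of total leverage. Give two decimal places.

3.93

Contribution at this volume is 115,540 × $23.82 = $2,752,162.80.
Subtracting fixed costs: EBIT = $2,752,162.80 − $1,910,900 = $841,262.80. Interest = $140,100.00, so EBIT − I = $701,162.80.
DCL = contribution ÷ (EBIT − I) = $2,752,162.80 ÷ $701,162.80 = 3.9251.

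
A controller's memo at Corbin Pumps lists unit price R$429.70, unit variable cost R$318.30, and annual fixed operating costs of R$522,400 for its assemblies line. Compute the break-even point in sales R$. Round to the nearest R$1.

CM per unit = R$429.70 − R$318.30 = R$111.40; CM ratio = R$111.40 / R$429.70 = 0.2593.
Break-even sales = FC ÷ CM ratio = R$522,400 × R$429.70 / R$111.40 = R$2,015,038.

R$2,015,038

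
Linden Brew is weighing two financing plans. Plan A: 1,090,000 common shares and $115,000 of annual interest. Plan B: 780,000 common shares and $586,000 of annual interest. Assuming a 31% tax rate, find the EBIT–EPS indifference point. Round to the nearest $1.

$1,771,097

At indifference, (EBIT − 115,000)(1 − t)/1,090,000 = (EBIT − 586,000)(1 − t)/780,000.
The (1 − t) factor cancels: (EBIT − 115,000) × 780,000 = (EBIT − 586,000) × 1,090,000.
Solving, EBIT = (586,000·1,090,000 − 115,000·780,000) / (1,090,000 − 780,000) = 549,040,000,000 / 310,000 = 1,771,096.77.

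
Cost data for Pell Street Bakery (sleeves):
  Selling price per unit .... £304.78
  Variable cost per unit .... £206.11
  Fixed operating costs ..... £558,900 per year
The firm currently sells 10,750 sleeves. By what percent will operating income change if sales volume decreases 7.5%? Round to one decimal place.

-15.9%

At 10,750 units, contribution = 10,750 × £98.67 = £1,060,702.50.
Operating income = contribution − fixed costs = £1,060,702.50 − £558,900 = £501,802.50.
Degree of operating leverage = £1,060,702.50 / £501,802.50 = 2.1138.
So EBIT moves 2.1138 × (-7.5%) = -15.9%.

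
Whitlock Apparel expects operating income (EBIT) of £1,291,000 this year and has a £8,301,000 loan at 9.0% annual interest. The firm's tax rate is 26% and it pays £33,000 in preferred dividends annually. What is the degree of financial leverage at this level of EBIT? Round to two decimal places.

2.59

Interest = £747,090.00.
Preferred dividends grossed up pre-tax: £33,000 / (1 − 0.26) = £44,594.59.
DFL = EBIT ÷ [EBIT − I − D_p/(1−t)] = £1,291,000 ÷ [£1,291,000 − £747,090.00 − £44,594.59] = £1,291,000 ÷ £499,315.41 = 2.5855.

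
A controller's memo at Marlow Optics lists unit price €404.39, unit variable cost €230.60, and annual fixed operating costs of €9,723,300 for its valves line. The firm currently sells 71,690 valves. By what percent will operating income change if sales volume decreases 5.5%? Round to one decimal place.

At 71,690 units, contribution = 71,690 × €173.79 = €12,459,005.10.
EBIT = €12,459,005.10 − €9,723,300 = €2,735,705.10.
Degree of operating leverage = €12,459,005.10 / €2,735,705.10 = 4.5542.
So EBIT moves 4.5542 × (-5.5%) = -25.0%.

-25.0%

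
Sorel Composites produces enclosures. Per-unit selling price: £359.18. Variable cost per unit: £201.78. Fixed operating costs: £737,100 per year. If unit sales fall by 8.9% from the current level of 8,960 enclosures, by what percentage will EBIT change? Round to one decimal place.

-18.6%

At 8,960 units, contribution = 8,960 × £157.40 = £1,410,304.00.
Subtracting fixed costs: EBIT = £1,410,304.00 − £737,100 = £673,204.00.
DOL = contribution ÷ EBIT = £1,410,304.00 ÷ £673,204.00 = 2.0949.
Operating income changes by 2.0949 × -8.9% = -18.6%.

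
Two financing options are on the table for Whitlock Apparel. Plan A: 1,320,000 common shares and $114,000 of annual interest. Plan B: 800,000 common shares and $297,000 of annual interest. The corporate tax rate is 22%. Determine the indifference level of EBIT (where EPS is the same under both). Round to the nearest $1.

Set EPS_A = EPS_B: (EBIT − $114,000)(1 − 0.22) ÷ 1,320,000 = (EBIT − $297,000)(1 − 0.22) ÷ 800,000.
The (1 − t) factor cancels: (EBIT − 114,000) × 800,000 = (EBIT − 297,000) × 1,320,000.
Solving, EBIT = (297,000·1,320,000 − 114,000·800,000) / (1,320,000 − 800,000) = 300,840,000,000 / 520,000 = 578,538.46.

$578,538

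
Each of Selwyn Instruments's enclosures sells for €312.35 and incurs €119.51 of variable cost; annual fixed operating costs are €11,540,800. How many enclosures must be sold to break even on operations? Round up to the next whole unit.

59,847 enclosures

Contribution margin per unit = €312.35 − €119.51 = €192.84.
Break-even Q = €11,540,800 / €192.84 = 59,846.50 → 59,847 enclosures.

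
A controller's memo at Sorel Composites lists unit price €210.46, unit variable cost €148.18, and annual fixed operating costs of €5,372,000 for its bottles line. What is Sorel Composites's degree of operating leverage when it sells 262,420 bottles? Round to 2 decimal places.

1.49

At 262,420 units, contribution = 262,420 × €62.28 = €16,343,517.60.
EBIT = €16,343,517.60 − €5,372,000 = €10,971,517.60.
DOL = contribution ÷ EBIT = €16,343,517.60 ÷ €10,971,517.60 = 1.4896.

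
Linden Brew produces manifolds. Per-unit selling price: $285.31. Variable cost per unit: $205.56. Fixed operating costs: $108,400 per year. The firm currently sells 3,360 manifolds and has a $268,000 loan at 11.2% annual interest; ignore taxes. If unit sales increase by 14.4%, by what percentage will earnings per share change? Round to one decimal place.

+29.8%

Contribution at this volume is 3,360 × $79.75 = $267,960.00.
EBIT = $267,960.00 − $108,400 = $159,560.00.
After interest of $30,016.00, pre-tax earnings = $129,544.00.
DCL = total CM / (EBIT − I) = $267,960.00 / $129,544.00 = 2.0685.
EPS therefore changes by 2.0685 × (+14.4%) = +29.8%.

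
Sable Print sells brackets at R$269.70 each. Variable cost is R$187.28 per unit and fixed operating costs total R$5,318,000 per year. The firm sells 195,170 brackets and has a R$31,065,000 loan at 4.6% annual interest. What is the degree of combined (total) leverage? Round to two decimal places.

Contribution at this volume is 195,170 × R$82.42 = R$16,085,911.40.
Operating income = contribution − fixed costs = R$16,085,911.40 − R$5,318,000 = R$10,767,911.40. Interest = R$1,428,990.00.
DOL = R$16,085,911.40 ÷ R$10,767,911.40 = 1.4939; DFL = R$10,767,911.40 ÷ R$9,338,921.40 = 1.1530.
Combined leverage = 1.4939 × 1.1530 = 1.7225.

1.72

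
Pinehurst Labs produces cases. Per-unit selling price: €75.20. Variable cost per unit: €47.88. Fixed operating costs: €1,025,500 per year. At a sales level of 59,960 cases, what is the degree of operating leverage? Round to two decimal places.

2.67

At 59,960 units, contribution = 59,960 × €27.32 = €1,638,107.20.
Operating income = contribution − fixed costs = €1,638,107.20 − €1,025,500 = €612,607.20.
So DOL = total CM / EBIT = €1,638,107.20 / €612,607.20 = 2.6740.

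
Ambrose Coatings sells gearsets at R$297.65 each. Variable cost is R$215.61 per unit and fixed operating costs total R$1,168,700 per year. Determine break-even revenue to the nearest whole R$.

Contribution margin per unit = R$297.65 − R$215.61 = R$82.04, a CM ratio of R$82.04 ÷ R$297.65 = 0.2756.
Break-even revenue = fixed costs × price ÷ CM = R$1,168,700 × R$297.65 ÷ R$82.04 = R$4,240,170.

R$4,240,170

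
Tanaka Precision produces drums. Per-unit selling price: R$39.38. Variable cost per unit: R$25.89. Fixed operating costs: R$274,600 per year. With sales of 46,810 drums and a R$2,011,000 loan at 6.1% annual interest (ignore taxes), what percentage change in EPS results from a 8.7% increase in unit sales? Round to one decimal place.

+23.5%

Total contribution margin = 46,810 × R$13.49 = R$631,466.90.
Subtracting fixed costs: EBIT = R$631,466.90 − R$274,600 = R$356,866.90.
Interest = R$122,671.00, so EBIT − I = R$234,195.90.
Degree of combined leverage = contribution ÷ (EBIT − I) = R$631,466.90 ÷ R$234,195.90 = 2.6963.
%ΔEPS = DCL × %ΔSales = 2.6963 × +8.7% = +23.5%.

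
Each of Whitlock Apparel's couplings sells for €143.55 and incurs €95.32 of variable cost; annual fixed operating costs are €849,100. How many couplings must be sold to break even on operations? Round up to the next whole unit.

17,606 couplings

Unit CM = price − variable cost = €143.55 − €95.32 = €48.23.
Break-even volume = fixed costs ÷ CM per unit = €849,100 ÷ €48.23 = 17,605.22, so 17,606 couplings.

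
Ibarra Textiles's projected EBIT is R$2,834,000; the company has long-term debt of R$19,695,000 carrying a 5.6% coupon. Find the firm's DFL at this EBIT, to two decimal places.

Annual interest charges come to R$1,102,920.00.
Degree of financial leverage = EBIT / (EBIT − interest) = R$2,834,000 / R$1,731,080.00 = 1.6371.

1.64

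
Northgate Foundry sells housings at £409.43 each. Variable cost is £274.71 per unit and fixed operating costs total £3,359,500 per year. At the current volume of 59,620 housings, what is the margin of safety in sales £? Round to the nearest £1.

Contribution margin per unit = £409.43 − £274.71 = £134.72. Break-even units = £3,359,500 ÷ £134.72 = 24,936.91; break-even revenue = 24,936.91 × £409.43 = £10,209,917.50.
Actual sales revenue = 59,620 × £409.43 = £24,410,216.60.
Margin of safety = £24,410,216.60 − £10,209,917.50 = £14,200,299.

£14,200,299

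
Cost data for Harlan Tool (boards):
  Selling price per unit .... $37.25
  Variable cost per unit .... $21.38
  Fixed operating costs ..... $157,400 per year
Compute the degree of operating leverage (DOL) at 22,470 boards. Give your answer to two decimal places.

At 22,470 units, contribution = 22,470 × $15.87 = $356,598.90.
EBIT = $356,598.90 − $157,400 = $199,198.90.
Degree of operating leverage = $356,598.90 / $199,198.90 = 1.7902.

1.79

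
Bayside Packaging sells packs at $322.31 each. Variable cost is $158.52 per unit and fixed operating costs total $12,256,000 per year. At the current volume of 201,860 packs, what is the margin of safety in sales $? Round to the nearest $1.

$40,943,838

Contribution margin per unit = $322.31 − $158.52 = $163.79. Break-even units = $12,256,000 ÷ $163.79 = 74,827.52; break-even revenue = 74,827.52 × $322.31 = $24,117,658.95.
Current sales = 201,860 × $322.31 = $65,061,496.60.
Margin of safety = $65,061,496.60 − $24,117,658.95 = $40,943,838.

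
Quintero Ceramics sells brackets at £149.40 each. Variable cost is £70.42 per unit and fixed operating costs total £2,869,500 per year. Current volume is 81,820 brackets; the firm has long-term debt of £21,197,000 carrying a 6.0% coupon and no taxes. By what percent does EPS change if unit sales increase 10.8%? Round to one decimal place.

At 81,820 units, contribution = 81,820 × £78.98 = £6,462,143.60.
Operating income = contribution − fixed costs = £6,462,143.60 − £2,869,500 = £3,592,643.60.
Interest = £1,271,820.00, so EBIT − I = £2,320,823.60.
DCL = total CM / (EBIT − I) = £6,462,143.60 / £2,320,823.60 = 2.7844.
%ΔEPS = DCL × %ΔSales = 2.7844 × +10.8% = +30.1%.

+30.1%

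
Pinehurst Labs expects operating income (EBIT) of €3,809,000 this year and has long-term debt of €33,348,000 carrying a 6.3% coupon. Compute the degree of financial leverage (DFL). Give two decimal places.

Interest = €2,100,924.00.
Degree of financial leverage = EBIT / (EBIT − interest) = €3,809,000 / €1,708,076.00 = 2.2300.

2.23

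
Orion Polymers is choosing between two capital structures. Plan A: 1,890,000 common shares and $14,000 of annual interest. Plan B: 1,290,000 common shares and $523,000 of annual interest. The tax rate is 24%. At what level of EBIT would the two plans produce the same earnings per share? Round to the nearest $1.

$1,617,350

At indifference, (EBIT − 14,000)(1 − t)/1,890,000 = (EBIT − 523,000)(1 − t)/1,290,000.
Cancelling (1 − t) and cross-multiplying: 1,290,000·(EBIT − 14,000) = 1,890,000·(EBIT − 523,000).
EBIT × (1,890,000 − 1,290,000) = 523,000 × 1,890,000 − 14,000 × 1,290,000 = 970,410,000,000, so EBIT = 970,410,000,000 ÷ 600,000 = 1,617,350.00.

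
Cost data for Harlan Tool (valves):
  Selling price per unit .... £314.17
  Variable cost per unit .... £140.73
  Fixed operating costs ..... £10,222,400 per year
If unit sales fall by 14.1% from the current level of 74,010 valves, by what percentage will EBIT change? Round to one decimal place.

-69.2%

Total contribution margin = 74,010 × £173.44 = £12,836,294.40.
EBIT = £12,836,294.40 − £10,222,400 = £2,613,894.40.
DOL = contribution ÷ EBIT = £12,836,294.40 ÷ £2,613,894.40 = 4.9108.
%ΔEBIT = DOL × %ΔSales = 4.9108 × -14.1% = -69.2%.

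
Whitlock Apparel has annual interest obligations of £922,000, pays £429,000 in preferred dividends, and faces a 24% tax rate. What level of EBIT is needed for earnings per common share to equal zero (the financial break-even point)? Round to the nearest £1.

Grossing the preferred dividend up to pre-tax terms: £429,000 / (1 − 0.24) = £564,473.68.
EPS = 0 when EBIT covers interest plus the pre-tax preferred burden: £922,000 + £564,473.68 = £1,486,473.68.

£1,486,474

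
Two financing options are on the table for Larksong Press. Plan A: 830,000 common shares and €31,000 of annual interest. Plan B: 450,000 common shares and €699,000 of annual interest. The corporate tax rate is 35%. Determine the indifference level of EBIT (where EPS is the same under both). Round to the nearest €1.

€1,490,053

Set EPS_A = EPS_B: (EBIT − €31,000)(1 − 0.35) ÷ 830,000 = (EBIT − €699,000)(1 − 0.35) ÷ 450,000.
The (1 − t) factor cancels: (EBIT − 31,000) × 450,000 = (EBIT − 699,000) × 830,000.
Solving, EBIT = (699,000·830,000 − 31,000·450,000) / (830,000 − 450,000) = 566,220,000,000 / 380,000 = 1,490,052.63.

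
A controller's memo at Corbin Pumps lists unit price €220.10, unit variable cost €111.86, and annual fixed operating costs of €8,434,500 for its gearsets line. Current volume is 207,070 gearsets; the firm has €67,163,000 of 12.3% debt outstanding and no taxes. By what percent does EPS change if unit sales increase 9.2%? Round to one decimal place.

At 207,070 units, contribution = 207,070 × €108.24 = €22,413,256.80.
EBIT = €22,413,256.80 − €8,434,500 = €13,978,756.80.
After interest of €8,261,049.00, pre-tax earnings = €5,717,707.80.
DCL = total CM / (EBIT − I) = €22,413,256.80 / €5,717,707.80 = 3.9200.
EPS therefore changes by 3.9200 × (+9.2%) = +36.1%.

+36.1%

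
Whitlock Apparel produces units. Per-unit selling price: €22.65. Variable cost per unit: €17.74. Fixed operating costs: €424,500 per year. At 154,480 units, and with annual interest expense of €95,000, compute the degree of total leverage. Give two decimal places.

3.17

Total contribution margin = 154,480 × €4.91 = €758,496.80.
Subtracting fixed costs: EBIT = €758,496.80 − €424,500 = €333,996.80. Interest = €95,000.00, so EBIT − I = €238,996.80.
DCL = contribution ÷ (EBIT − I) = €758,496.80 ÷ €238,996.80 = 3.1737.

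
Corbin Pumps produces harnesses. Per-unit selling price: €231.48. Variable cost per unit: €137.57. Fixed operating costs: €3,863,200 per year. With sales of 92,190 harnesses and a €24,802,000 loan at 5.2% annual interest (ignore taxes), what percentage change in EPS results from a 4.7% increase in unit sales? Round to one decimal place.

Total contribution margin = 92,190 × €93.91 = €8,657,562.90.
Operating income = contribution − fixed costs = €8,657,562.90 − €3,863,200 = €4,794,362.90.
After interest of €1,289,704.00, pre-tax earnings = €3,504,658.90.
DCL = total CM / (EBIT − I) = €8,657,562.90 / €3,504,658.90 = 2.4703.
%ΔEPS = DCL × %ΔSales = 2.4703 × +4.7% = +11.6%.

+11.6%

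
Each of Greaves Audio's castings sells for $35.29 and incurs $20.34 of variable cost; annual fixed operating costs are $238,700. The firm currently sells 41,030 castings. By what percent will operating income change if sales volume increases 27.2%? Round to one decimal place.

+44.5%

Total contribution margin = 41,030 × $14.95 = $613,398.50.
Operating income = contribution − fixed costs = $613,398.50 − $238,700 = $374,698.50.
DOL = contribution ÷ EBIT = $613,398.50 ÷ $374,698.50 = 1.6370.
Operating income changes by 1.6370 × +27.2% = +44.5%.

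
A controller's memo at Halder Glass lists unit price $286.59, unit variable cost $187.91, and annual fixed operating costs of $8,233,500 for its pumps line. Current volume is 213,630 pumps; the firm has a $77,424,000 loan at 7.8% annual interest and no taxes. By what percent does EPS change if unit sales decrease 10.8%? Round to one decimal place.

Total contribution margin = 213,630 × $98.68 = $21,081,008.40.
Operating income = contribution − fixed costs = $21,081,008.40 − $8,233,500 = $12,847,508.40.
After interest of $6,039,072.00, pre-tax earnings = $6,808,436.40.
Degree of combined leverage = contribution ÷ (EBIT − I) = $21,081,008.40 ÷ $6,808,436.40 = 3.0963.
%ΔEPS = DCL × %ΔSales = 3.0963 × -10.8% = -33.4%.

-33.4%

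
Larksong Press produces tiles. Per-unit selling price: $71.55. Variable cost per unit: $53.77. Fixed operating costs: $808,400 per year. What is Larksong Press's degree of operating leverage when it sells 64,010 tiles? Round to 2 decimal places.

Total contribution margin = 64,010 × $17.78 = $1,138,097.80.
Subtracting fixed costs: EBIT = $1,138,097.80 − $808,400 = $329,697.80.
Degree of operating leverage = $1,138,097.80 / $329,697.80 = 3.4519.

3.45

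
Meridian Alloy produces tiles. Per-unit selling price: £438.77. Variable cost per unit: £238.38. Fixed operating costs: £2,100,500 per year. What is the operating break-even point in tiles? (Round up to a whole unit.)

Unit CM = price − variable cost = £438.77 − £238.38 = £200.39.
Break-even Q = £2,100,500 / £200.39 = 10,482.06 → 10,483 tiles.

10,483 tiles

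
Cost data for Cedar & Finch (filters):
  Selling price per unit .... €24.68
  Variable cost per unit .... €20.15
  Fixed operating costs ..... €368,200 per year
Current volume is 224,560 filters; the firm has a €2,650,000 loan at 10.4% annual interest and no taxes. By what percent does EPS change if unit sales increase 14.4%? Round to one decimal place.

Total contribution margin = 224,560 × €4.53 = €1,017,256.80.
Subtracting fixed costs: EBIT = €1,017,256.80 − €368,200 = €649,056.80.
After interest of €275,600.00, pre-tax earnings = €373,456.80.
DCL = total CM / (EBIT − I) = €1,017,256.80 / €373,456.80 = 2.7239.
EPS therefore changes by 2.7239 × (+14.4%) = +39.2%.

+39.2%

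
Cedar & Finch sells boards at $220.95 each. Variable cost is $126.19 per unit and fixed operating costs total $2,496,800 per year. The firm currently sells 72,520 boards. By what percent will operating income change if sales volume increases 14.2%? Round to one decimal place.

Total contribution margin = 72,520 × $94.76 = $6,871,995.20.
Subtracting fixed costs: EBIT = $6,871,995.20 − $2,496,800 = $4,375,195.20.
DOL = contribution ÷ EBIT = $6,871,995.20 ÷ $4,375,195.20 = 1.5707.
Operating income changes by 1.5707 × +14.2% = +22.3%.

+22.3%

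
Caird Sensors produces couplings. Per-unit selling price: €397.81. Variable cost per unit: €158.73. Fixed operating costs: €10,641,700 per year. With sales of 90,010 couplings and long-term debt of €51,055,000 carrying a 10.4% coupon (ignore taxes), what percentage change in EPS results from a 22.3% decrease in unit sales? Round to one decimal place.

-86.2%

Total contribution margin = 90,010 × €239.08 = €21,519,590.80.
EBIT = €21,519,590.80 − €10,641,700 = €10,877,890.80.
After interest of €5,309,720.00, pre-tax earnings = €5,568,170.80.
DCL = total CM / (EBIT − I) = €21,519,590.80 / €5,568,170.80 = 3.8648.
EPS therefore changes by 3.8648 × (-22.3%) = -86.2%.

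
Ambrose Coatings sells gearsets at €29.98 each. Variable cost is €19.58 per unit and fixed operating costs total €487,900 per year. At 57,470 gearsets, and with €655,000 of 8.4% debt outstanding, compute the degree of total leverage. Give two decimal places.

10.91

At 57,470 units, contribution = 57,470 × €10.40 = €597,688.00.
Operating income = contribution − fixed costs = €597,688.00 − €487,900 = €109,788.00. Interest = €55,020.00.
DOL = €597,688.00 ÷ €109,788.00 = 5.4440; DFL = €109,788.00 ÷ €54,768.00 = 2.0046.
Combined leverage = 5.4440 × 2.0046 = 10.9130.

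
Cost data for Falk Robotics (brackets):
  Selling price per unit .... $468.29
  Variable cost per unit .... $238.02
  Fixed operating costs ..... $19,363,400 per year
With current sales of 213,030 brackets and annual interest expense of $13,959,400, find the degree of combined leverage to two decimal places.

3.12

Contribution at this volume is 213,030 × $230.27 = $49,054,418.10.
Operating income = contribution − fixed costs = $49,054,418.10 − $19,363,400 = $29,691,018.10. Interest = $13,959,400.00, so EBIT − I = $15,731,618.10.
DCL = contribution ÷ (EBIT − I) = $49,054,418.10 ÷ $15,731,618.10 = 3.1182.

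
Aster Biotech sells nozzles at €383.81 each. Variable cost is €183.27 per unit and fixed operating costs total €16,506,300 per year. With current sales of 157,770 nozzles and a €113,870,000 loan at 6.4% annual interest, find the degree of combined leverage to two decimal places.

At 157,770 units, contribution = 157,770 × €200.54 = €31,639,195.80.
Subtracting fixed costs: EBIT = €31,639,195.80 − €16,506,300 = €15,132,895.80. Interest = €7,287,680.00.
DOL = €31,639,195.80 ÷ €15,132,895.80 = 2.0908; DFL = €15,132,895.80 ÷ €7,845,215.80 = 1.9289.
Combined leverage = 2.0908 × 1.9289 = 4.0329.

4.03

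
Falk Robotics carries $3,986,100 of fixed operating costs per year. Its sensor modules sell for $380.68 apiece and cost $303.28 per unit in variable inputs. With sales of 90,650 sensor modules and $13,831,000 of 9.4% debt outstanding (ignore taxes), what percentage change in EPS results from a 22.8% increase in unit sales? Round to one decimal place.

Total contribution margin = 90,650 × $77.40 = $7,016,310.00.
Operating income = contribution − fixed costs = $7,016,310.00 − $3,986,100 = $3,030,210.00.
Interest = $1,300,114.00, so EBIT − I = $1,730,096.00.
Degree of combined leverage = contribution ÷ (EBIT − I) = $7,016,310.00 ÷ $1,730,096.00 = 4.0554.
EPS therefore changes by 4.0554 × (+22.8%) = +92.5%.

+92.5%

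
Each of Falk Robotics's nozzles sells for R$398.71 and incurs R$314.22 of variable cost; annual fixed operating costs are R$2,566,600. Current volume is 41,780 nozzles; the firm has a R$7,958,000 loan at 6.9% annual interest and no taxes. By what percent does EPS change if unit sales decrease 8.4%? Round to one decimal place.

Total contribution margin = 41,780 × R$84.49 = R$3,529,992.20.
Operating income = contribution − fixed costs = R$3,529,992.20 − R$2,566,600 = R$963,392.20.
Interest = R$549,102.00, so EBIT − I = R$414,290.20.
DCL = total CM / (EBIT − I) = R$3,529,992.20 / R$414,290.20 = 8.5206.
%ΔEPS = DCL × %ΔSales = 8.5206 × -8.4% = -71.6%.

-71.6%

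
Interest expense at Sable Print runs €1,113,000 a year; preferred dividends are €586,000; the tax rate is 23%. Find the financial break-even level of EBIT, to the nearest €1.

Grossing the preferred dividend up to pre-tax terms: €586,000 / (1 − 0.23) = €761,038.96.
EPS = 0 when EBIT covers interest plus the pre-tax preferred burden: €1,113,000 + €761,038.96 = €1,874,038.96.

€1,874,039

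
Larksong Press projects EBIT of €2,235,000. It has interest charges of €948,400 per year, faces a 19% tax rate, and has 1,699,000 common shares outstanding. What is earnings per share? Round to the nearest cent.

Interest = €948,400.00, so EBT = €2,235,000 − €948,400.00 = €1,286,600.00.
After tax at 19%: net income = €1,286,600.00 × 0.81 = €1,042,146.00.
EPS = €1,042,146.00 ÷ 1,699,000 = €0.61.

€0.61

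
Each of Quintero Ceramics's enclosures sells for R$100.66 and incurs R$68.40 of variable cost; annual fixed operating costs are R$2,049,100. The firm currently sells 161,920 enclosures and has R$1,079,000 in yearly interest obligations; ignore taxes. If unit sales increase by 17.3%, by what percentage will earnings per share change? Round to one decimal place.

+43.1%

Contribution at this volume is 161,920 × R$32.26 = R$5,223,539.20.
EBIT = R$5,223,539.20 − R$2,049,100 = R$3,174,439.20.
After interest of R$1,079,000.00, pre-tax earnings = R$2,095,439.20.
DCL = total CM / (EBIT − I) = R$5,223,539.20 / R$2,095,439.20 = 2.4928.
%ΔEPS = DCL × %ΔSales = 2.4928 × +17.3% = +43.1%.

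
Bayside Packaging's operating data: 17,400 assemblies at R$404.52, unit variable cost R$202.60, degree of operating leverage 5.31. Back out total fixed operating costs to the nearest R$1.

R$2,851,749

Total contribution margin = 17,400 × R$201.92 = R$3,513,408.00.
Since DOL = CM ÷ EBIT, EBIT = R$3,513,408.00 ÷ 5.31 = R$661,658.76.
And FC = contribution − EBIT = R$3,513,408.00 − R$661,658.76 = R$2,851,749.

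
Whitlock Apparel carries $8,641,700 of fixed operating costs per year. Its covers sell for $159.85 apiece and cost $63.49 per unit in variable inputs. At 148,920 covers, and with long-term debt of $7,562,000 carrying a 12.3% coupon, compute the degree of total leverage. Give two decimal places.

3.00

Total contribution margin = 148,920 × $96.36 = $14,349,931.20.
Subtracting fixed costs: EBIT = $14,349,931.20 − $8,641,700 = $5,708,231.20. Interest = $930,126.00.
DOL = $14,349,931.20 ÷ $5,708,231.20 = 2.5139; DFL = $5,708,231.20 ÷ $4,778,105.20 = 1.1947.
DCL = DOL × DFL = 2.5139 × 1.1947 = 3.0034.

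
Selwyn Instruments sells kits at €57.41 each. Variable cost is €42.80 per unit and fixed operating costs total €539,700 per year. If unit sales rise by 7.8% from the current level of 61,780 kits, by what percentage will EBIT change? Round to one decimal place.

+19.4%

Contribution at this volume is 61,780 × €14.61 = €902,605.80.
EBIT = €902,605.80 − €539,700 = €362,905.80.
Degree of operating leverage = €902,605.80 / €362,905.80 = 2.4872.
Operating income changes by 2.4872 × +7.8% = +19.4%.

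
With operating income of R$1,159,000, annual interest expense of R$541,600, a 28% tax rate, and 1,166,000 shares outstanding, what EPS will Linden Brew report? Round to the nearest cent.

R$0.38

Pre-tax income = R$1,159,000 − R$541,600.00 = R$617,400.00.
Net income = R$617,400.00 × (1 − 0.28) = R$444,528.00.
EPS = R$444,528.00 ÷ 1,166,000 = R$0.38.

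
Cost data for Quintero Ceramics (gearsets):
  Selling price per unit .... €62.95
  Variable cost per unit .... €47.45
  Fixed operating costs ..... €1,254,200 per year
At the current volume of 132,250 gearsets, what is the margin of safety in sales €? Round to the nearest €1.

€3,231,467

Contribution margin per unit = €62.95 − €47.45 = €15.50. Break-even units = €1,254,200 ÷ €15.50 = 80,916.13; break-even revenue = 80,916.13 × €62.95 = €5,093,670.32.
Actual sales revenue = 132,250 × €62.95 = €8,325,137.50.
Margin of safety = €8,325,137.50 − €5,093,670.32 = €3,231,467.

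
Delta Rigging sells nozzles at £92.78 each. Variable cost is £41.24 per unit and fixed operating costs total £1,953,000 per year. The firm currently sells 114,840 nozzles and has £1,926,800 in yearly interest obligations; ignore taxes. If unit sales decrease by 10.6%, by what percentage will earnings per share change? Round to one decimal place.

Total contribution margin = 114,840 × £51.54 = £5,918,853.60.
Subtracting fixed costs: EBIT = £5,918,853.60 − £1,953,000 = £3,965,853.60.
After interest of £1,926,800.00, pre-tax earnings = £2,039,053.60.
Degree of combined leverage = contribution ÷ (EBIT − I) = £5,918,853.60 ÷ £2,039,053.60 = 2.9027.
EPS therefore changes by 2.9027 × (-10.6%) = -30.8%.

-30.8%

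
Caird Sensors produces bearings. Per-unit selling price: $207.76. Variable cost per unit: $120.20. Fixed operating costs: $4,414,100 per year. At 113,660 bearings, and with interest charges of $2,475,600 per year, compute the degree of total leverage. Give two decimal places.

3.25

Total contribution margin = 113,660 × $87.56 = $9,952,069.60.
Subtracting fixed costs: EBIT = $9,952,069.60 − $4,414,100 = $5,537,969.60. Interest = $2,475,600.00.
DOL = $9,952,069.60 ÷ $5,537,969.60 = 1.7971; DFL = $5,537,969.60 ÷ $3,062,369.60 = 1.8084.
Combined leverage = 1.7971 × 1.8084 = 3.2499.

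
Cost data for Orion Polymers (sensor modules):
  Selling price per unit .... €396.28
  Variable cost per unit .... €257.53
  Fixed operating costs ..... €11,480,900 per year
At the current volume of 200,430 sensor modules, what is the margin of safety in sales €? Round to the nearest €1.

€46,636,123

Contribution margin per unit = €396.28 − €257.53 = €138.75. Break-even units = €11,480,900 ÷ €138.75 = 82,745.23; break-even revenue = 82,745.23 × €396.28 = €32,790,277.85.
Current sales = 200,430 × €396.28 = €79,426,400.40.
Margin of safety = €79,426,400.40 − €32,790,277.85 = €46,636,123.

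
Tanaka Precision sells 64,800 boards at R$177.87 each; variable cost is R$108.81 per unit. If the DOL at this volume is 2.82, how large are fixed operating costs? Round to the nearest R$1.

R$2,888,177

Total contribution margin = 64,800 × R$69.06 = R$4,475,088.00.
DOL = contribution / EBIT, so EBIT = R$4,475,088.00 / 2.82 = R$1,586,910.64.
And FC = contribution − EBIT = R$4,475,088.00 − R$1,586,910.64 = R$2,888,177.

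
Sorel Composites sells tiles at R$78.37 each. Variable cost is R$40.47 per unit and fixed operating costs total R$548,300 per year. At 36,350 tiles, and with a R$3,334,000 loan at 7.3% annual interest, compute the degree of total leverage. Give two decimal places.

Contribution at this volume is 36,350 × R$37.90 = R$1,377,665.00.
Operating income = contribution − fixed costs = R$1,377,665.00 − R$548,300 = R$829,365.00. Interest = R$243,382.00.
DOL = R$1,377,665.00 ÷ R$829,365.00 = 1.6611; DFL = R$829,365.00 ÷ R$585,983.00 = 1.4153.
Combined leverage = 1.6611 × 1.4153 = 2.3510.

2.35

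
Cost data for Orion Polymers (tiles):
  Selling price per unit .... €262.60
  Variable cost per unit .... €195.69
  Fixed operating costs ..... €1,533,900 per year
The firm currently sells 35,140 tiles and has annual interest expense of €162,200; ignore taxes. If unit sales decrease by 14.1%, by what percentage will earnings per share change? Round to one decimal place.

-50.6%

Total contribution margin = 35,140 × €66.91 = €2,351,217.40.
Subtracting fixed costs: EBIT = €2,351,217.40 − €1,533,900 = €817,317.40.
Interest = €162,200.00, so EBIT − I = €655,117.40.
Degree of combined leverage = contribution ÷ (EBIT − I) = €2,351,217.40 ÷ €655,117.40 = 3.5890.
%ΔEPS = DCL × %ΔSales = 3.5890 × -14.1% = -50.6%.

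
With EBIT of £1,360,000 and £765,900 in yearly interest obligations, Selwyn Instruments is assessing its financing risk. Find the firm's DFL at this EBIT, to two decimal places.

Interest = £765,900.00.
DFL = EBIT ÷ (EBIT − I) = £1,360,000 ÷ (£1,360,000 − £765,900.00) = £1,360,000 ÷ £594,100.00 = 2.2892.

2.29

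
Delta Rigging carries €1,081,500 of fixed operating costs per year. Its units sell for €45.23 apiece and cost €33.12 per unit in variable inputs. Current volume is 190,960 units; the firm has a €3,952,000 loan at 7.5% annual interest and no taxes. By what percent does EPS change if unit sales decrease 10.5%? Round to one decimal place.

At 190,960 units, contribution = 190,960 × €12.11 = €2,312,525.60.
EBIT = €2,312,525.60 − €1,081,500 = €1,231,025.60.
Interest = €296,400.00, so EBIT − I = €934,625.60.
DCL = total CM / (EBIT − I) = €2,312,525.60 / €934,625.60 = 2.4743.
EPS therefore changes by 2.4743 × (-10.5%) = -26.0%.

-26.0%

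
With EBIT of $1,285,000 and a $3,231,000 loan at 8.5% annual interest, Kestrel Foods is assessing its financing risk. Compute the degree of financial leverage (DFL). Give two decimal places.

1.27

Annual interest charges come to $274,635.00.
DFL = EBIT ÷ (EBIT − I) = $1,285,000 ÷ ($1,285,000 − $274,635.00) = $1,285,000 ÷ $1,010,365.00 = 1.2718.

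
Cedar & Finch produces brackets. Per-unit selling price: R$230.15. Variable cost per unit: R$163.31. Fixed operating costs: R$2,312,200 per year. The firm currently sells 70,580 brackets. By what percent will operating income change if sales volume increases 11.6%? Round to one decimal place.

At 70,580 units, contribution = 70,580 × R$66.84 = R$4,717,567.20.
Operating income = contribution − fixed costs = R$4,717,567.20 − R$2,312,200 = R$2,405,367.20.
Degree of operating leverage = R$4,717,567.20 / R$2,405,367.20 = 1.9613.
Operating income changes by 1.9613 × +11.6% = +22.8%.

+22.8%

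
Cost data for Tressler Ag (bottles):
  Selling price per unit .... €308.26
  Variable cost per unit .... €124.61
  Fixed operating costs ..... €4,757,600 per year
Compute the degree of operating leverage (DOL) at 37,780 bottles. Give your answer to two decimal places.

3.18

At 37,780 units, contribution = 37,780 × €183.65 = €6,938,297.00.
Operating income = contribution − fixed costs = €6,938,297.00 − €4,757,600 = €2,180,697.00.
Degree of operating leverage = €6,938,297.00 / €2,180,697.00 = 3.1817.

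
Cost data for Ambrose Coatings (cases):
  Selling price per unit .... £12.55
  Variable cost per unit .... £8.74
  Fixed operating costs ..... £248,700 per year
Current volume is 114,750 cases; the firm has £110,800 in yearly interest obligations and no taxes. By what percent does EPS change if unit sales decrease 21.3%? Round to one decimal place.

Contribution at this volume is 114,750 × £3.81 = £437,197.50.
EBIT = £437,197.50 − £248,700 = £188,497.50.
Interest = £110,800.00, so EBIT − I = £77,697.50.
Degree of combined leverage = contribution ÷ (EBIT − I) = £437,197.50 ÷ £77,697.50 = 5.6269.
EPS therefore changes by 5.6269 × (-21.3%) = -119.9%.

-119.9%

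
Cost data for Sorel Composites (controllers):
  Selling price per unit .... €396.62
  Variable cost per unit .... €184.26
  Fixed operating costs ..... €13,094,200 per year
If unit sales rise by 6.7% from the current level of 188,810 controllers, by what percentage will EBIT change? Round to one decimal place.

Total contribution margin = 188,810 × €212.36 = €40,095,691.60.
Subtracting fixed costs: EBIT = €40,095,691.60 − €13,094,200 = €27,001,491.60.
So DOL = total CM / EBIT = €40,095,691.60 / €27,001,491.60 = 1.4849.
Operating income changes by 1.4849 × +6.7% = +9.9%.

+9.9%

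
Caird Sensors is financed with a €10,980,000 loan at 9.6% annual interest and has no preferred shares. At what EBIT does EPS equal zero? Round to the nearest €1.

€1,054,080

Annual interest = 9.6% × €10,980,000 = €1,054,080.00.
Without preferred stock the financial break-even is simply EBIT = interest = €1,054,080.00.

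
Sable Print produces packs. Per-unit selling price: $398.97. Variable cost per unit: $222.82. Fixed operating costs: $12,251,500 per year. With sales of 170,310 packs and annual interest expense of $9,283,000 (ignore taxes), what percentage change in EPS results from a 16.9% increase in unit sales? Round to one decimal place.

+59.9%

Contribution at this volume is 170,310 × $176.15 = $30,000,106.50.
EBIT = $30,000,106.50 − $12,251,500 = $17,748,606.50.
After interest of $9,283,000.00, pre-tax earnings = $8,465,606.50.
DCL = total CM / (EBIT − I) = $30,000,106.50 / $8,465,606.50 = 3.5438.
EPS therefore changes by 3.5438 × (+16.9%) = +59.9%.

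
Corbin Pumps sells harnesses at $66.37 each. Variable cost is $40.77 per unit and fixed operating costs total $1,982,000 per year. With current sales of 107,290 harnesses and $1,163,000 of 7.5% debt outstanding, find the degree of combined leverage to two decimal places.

4.05

At 107,290 units, contribution = 107,290 × $25.60 = $2,746,624.00.
Subtracting fixed costs: EBIT = $2,746,624.00 − $1,982,000 = $764,624.00. Interest = $87,225.00, so EBIT − I = $677,399.00.
DCL = contribution ÷ (EBIT − I) = $2,746,624.00 ÷ $677,399.00 = 4.0547.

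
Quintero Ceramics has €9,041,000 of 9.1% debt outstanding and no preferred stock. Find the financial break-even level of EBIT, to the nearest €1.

€822,731

Annual interest = 9.1% × €9,041,000 = €822,731.00.
With no preferred dividends, EPS = 0 when EBIT exactly covers interest, so the financial break-even EBIT is €822,731.00.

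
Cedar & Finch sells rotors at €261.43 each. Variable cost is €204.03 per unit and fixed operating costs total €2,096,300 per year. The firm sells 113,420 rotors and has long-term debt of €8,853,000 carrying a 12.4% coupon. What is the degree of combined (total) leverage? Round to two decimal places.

1.96

Contribution at this volume is 113,420 × €57.40 = €6,510,308.00.
Subtracting fixed costs: EBIT = €6,510,308.00 − €2,096,300 = €4,414,008.00. Interest = €1,097,772.00.
DOL = €6,510,308.00 ÷ €4,414,008.00 = 1.4749; DFL = €4,414,008.00 ÷ €3,316,236.00 = 1.3310.
DCL = DOL × DFL = 1.4749 × 1.3310 = 1.9631.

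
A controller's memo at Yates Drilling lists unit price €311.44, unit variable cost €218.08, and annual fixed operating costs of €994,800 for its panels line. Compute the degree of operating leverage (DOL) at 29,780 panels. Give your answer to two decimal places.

1.56

Total contribution margin = 29,780 × €93.36 = €2,780,260.80.
Subtracting fixed costs: EBIT = €2,780,260.80 − €994,800 = €1,785,460.80.
Degree of operating leverage = €2,780,260.80 / €1,785,460.80 = 1.5572.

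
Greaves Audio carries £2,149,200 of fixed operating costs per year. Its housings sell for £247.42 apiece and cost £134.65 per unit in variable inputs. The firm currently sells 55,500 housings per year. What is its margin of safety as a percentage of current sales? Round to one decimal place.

65.7%

Each unit contributes £247.42 − £134.65 = £112.77. Break-even units = £2,149,200 ÷ £112.77 = 19,058.26; break-even revenue = 19,058.26 × £247.42 = £4,715,394.73.
Current sales = 55,500 × £247.42 = £13,731,810.00.
Margin of safety = (£13,731,810.00 − £4,715,394.73) ÷ £13,731,810.00 = 65.7%.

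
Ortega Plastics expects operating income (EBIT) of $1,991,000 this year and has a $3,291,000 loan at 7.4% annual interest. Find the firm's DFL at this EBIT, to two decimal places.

Interest = $243,534.00.
DFL = EBIT ÷ (EBIT − I) = $1,991,000 ÷ ($1,991,000 − $243,534.00) = $1,991,000 ÷ $1,747,466.00 = 1.1394.

1.14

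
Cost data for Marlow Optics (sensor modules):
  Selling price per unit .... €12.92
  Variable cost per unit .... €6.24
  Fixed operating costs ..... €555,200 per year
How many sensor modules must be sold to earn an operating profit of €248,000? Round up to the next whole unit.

Each unit contributes €12.92 − €6.24 = €6.68.
Need Q such that Q × €6.68 − €555,200 = €248,000, i.e. Q = €803,200 / €6.68 = 120,239.52 → 120,240.

120,240 sensor modules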